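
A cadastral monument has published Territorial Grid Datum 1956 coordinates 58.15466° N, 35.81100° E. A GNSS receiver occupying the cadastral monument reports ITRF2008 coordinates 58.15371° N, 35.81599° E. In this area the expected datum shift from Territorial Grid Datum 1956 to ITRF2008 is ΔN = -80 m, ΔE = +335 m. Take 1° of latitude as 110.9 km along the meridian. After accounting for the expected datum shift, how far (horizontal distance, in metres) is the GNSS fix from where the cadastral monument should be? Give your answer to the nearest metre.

Observed coordinate differences: Δφ = -0.00095°, Δλ = +0.00499°.
Converting to metres (1° lat = 110900 m, cos φ = 0.527628): observed ΔN = -105.4 m, observed ΔE = 292.0 m.
Subtracting the expected shift leaves a residual of -105.4 − (-80) = -25.4 m north and 292.0 − (335) = -43.0 m east.
Residual distance = √((-25.4)² + (-43.0)²) = 49.9 m.

50 m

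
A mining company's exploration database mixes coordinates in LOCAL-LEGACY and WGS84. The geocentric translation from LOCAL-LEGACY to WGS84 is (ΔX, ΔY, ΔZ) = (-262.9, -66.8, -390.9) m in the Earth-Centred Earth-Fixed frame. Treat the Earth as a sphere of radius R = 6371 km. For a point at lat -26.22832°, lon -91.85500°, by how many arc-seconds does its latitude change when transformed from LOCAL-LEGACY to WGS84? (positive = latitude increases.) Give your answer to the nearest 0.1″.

Δφ = -10.3″

sin φ = -0.441949, cos φ = 0.897040, sin λ = -0.999476, cos λ = -0.032370.
North component: ΔN = −sin φ cos λ·ΔX − sin φ sin λ·ΔY + cos φ·ΔZ = −(-0.441949)(-0.032370)(-262.9) − (-0.441949)(-0.999476)(-66.8) + (0.897040)(-390.9) = -317.39 m.
1° of latitude spans πR/180 = 111195 m, so Δφ = -317.39 / 111195 × 3600 = -10.276″.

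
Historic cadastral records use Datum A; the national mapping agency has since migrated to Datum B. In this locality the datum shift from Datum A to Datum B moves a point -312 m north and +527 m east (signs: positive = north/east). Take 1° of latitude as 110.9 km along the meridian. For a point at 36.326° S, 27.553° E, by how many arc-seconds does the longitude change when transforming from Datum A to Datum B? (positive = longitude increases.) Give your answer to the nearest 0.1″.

Δλ = 21.2″

At latitude -36.326°, cos φ = 0.805660.
1° of longitude at this latitude = 110.9 × cos φ = 89.35 km, so Δλ = 527.0 / 89347.6 = 0.0058983° = 21.234″.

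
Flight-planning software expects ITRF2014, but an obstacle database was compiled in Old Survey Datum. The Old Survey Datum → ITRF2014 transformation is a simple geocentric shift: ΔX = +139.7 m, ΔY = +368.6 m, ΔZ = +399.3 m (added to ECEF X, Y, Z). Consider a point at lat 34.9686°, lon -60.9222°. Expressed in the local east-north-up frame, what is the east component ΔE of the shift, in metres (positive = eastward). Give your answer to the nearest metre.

The local east axis at (φ, λ) is (−sin λ, cos λ, 0), so ΔE = −sin(-60.9222°)·139.7 + cos(-60.9222°)·368.6 = 301.23 m.

ΔE = 301 m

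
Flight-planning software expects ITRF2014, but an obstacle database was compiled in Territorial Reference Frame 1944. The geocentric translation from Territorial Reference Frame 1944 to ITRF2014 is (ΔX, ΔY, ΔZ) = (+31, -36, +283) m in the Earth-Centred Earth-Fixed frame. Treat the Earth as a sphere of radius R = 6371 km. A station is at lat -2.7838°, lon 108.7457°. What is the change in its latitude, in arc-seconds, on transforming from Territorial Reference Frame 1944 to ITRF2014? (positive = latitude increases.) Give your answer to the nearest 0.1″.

Δφ = 9.1″

sin φ = -0.048567, cos φ = 0.998820, sin λ = 0.946954, cos λ = -0.321368.
North component: ΔN = −sin φ cos λ·ΔX − sin φ sin λ·ΔY + cos φ·ΔZ = −(-0.048567)(-0.321368)(31) − (-0.048567)(0.946954)(-36) + (0.998820)(283) = 280.53 m.
1° of latitude spans πR/180 = 111195 m, so Δφ = 280.53 / 111195 × 3600 = 9.082″.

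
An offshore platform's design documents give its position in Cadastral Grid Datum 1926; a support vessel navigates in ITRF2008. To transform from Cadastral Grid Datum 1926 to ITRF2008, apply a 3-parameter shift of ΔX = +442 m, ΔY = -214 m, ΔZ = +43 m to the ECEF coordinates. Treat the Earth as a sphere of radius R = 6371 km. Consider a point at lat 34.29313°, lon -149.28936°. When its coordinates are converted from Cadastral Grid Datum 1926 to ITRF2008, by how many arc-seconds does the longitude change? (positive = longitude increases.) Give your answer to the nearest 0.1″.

sin φ = 0.563427, cos φ = 0.826166, sin λ = -0.510703, cos λ = -0.859757.
East component: ΔE = −sin λ·ΔX + cos λ·ΔY = −(-0.510703)(442) + (-0.859757)(-214) = 409.72 m.
1° of latitude spans πR/180 = 111195 m; at latitude φ, 1° of longitude spans that × cos φ = 91865.5 m, so Δλ = 409.72 / 91865.5 × 3600 = 16.056″.

Δλ = 16.1″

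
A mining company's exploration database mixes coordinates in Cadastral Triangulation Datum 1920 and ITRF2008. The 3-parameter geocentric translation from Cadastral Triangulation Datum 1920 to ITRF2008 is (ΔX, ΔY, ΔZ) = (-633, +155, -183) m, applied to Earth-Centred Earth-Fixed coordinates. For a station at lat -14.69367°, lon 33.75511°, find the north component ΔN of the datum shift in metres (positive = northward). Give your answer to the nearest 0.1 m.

At φ = -14.69367°, λ = 33.75511°: sin φ = -0.253651, cos φ = 0.967296, sin λ = 0.555644, cos λ = 0.831420.
ΔN = −sin φ cos λ·ΔX − sin φ sin λ·ΔY + cos φ·ΔZ = −(-0.253651)(0.831420)(-633) − (-0.253651)(0.555644)(155) + (0.967296)(-183) = -288.66 m.

ΔN = -288.7 m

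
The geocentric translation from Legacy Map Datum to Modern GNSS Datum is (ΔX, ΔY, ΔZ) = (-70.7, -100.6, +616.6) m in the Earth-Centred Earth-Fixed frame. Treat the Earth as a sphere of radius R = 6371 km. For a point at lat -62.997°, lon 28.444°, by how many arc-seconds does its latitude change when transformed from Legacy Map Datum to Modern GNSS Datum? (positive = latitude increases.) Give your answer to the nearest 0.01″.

sin φ = -0.890983, cos φ = 0.454037, sin λ = 0.476300, cos λ = 0.879283.
North component: ΔN = −sin φ cos λ·ΔX − sin φ sin λ·ΔY + cos φ·ΔZ = −(-0.890983)(0.879283)(-70.7) − (-0.890983)(0.476300)(-100.6) + (0.454037)(616.6) = 181.88 m.
1° of latitude spans πR/180 = 111195 m, so Δφ = 181.88 / 111195 × 3600 = 5.888″.

Δφ = 5.89″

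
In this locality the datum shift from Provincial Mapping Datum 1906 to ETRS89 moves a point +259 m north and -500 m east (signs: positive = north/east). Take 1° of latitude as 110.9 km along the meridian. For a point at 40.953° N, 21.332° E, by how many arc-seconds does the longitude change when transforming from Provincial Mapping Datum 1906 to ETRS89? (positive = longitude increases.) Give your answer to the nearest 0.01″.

Δλ = -21.49″

At latitude 40.953°, cos φ = 0.755247.
1° of longitude at this latitude = 110.9 × cos φ = 83.76 km, so Δλ = -500.0 / 83756.9 = -0.0059697° = -21.491″.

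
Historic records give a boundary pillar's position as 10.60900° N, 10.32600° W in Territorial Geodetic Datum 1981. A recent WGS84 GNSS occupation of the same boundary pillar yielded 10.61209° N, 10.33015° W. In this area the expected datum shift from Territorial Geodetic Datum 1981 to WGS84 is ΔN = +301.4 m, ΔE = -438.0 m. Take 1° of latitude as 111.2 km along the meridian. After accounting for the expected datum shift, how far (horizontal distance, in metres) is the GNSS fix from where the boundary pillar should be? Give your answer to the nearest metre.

Observed coordinate differences: Δφ = +0.00309°, Δλ = -0.00415°.
Converting to metres (1° lat = 111200 m, cos φ = 0.982906): observed ΔN = 343.6 m, observed ΔE = -453.6 m.
Subtracting the expected shift leaves a residual of 343.6 − (301.4) = 42.2 m north and -453.6 − (-438.0) = -15.6 m east.
Residual distance = √(42.2² + (-15.6)²) = 45.0 m.

45 m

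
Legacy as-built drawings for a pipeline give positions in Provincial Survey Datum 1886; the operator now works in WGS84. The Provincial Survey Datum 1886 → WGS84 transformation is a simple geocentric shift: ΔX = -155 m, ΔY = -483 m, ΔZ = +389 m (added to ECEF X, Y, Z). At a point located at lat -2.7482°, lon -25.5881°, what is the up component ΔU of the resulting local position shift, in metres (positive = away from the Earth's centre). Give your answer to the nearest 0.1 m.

At φ = -2.7482°, λ = -25.5881°: sin φ = -0.047947, cos φ = 0.998850, sin λ = -0.431898, cos λ = 0.901922.
ΔU = cos φ cos λ·ΔX + cos φ sin λ·ΔY + sin φ·ΔZ = (0.998850)(0.901922)(-155) + (0.998850)(-0.431898)(-483) + (-0.047947)(389) = 50.08 m.

ΔU = 50.1 m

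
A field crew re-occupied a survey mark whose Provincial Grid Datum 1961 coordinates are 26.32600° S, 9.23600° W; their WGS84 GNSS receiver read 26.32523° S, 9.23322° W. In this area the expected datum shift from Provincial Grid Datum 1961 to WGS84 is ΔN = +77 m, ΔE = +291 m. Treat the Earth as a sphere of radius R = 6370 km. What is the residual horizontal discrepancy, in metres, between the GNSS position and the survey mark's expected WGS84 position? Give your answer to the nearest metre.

Observed coordinate differences: Δφ = +0.00077°, Δλ = +0.00278°.
Converting to metres (1° lat = 111177 m, cos φ = 0.896285): observed ΔN = 85.6 m, observed ΔE = 277.0 m.
Subtracting the expected shift leaves a residual of 85.6 − (77) = 8.6 m north and 277.0 − (291) = -14.0 m east.
Residual distance = √(8.6² + (-14.0)²) = 16.4 m.

16 m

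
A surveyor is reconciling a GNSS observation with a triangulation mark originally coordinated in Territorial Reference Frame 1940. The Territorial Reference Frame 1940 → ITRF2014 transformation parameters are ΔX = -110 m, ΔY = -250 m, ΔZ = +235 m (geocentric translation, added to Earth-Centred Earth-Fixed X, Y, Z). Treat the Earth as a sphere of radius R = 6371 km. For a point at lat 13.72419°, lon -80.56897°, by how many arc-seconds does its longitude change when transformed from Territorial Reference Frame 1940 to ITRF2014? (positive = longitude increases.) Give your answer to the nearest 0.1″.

sin φ = 0.237248, cos φ = 0.971449, sin λ = -0.986484, cos λ = 0.163860.
East component: ΔE = −sin λ·ΔX + cos λ·ΔY = −(-0.986484)(-110) + (0.163860)(-250) = -149.48 m.
1° of latitude spans πR/180 = 111195 m; at latitude φ, 1° of longitude spans that × cos φ = 108020.2 m, so Δλ = -149.48 / 108020.2 × 3600 = -4.982″.

Δλ = -5.0″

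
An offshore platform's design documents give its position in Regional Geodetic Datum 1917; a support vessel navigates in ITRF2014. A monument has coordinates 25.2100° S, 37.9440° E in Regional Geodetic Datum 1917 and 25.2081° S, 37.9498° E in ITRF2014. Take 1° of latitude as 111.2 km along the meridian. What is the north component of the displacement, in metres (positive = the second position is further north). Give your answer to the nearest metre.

Δφ = -25.2081° − -25.2100° = +0.0019°; Δλ = 37.9498° − 37.9440° = +0.0058°.
ΔN = Δφ × 111200 = 211.3 m; ΔE = Δλ × 111200 × cos(-25.2100°) = +0.0058 × 111200 × 0.904753 = 583.5 m.

ΔN = 211 m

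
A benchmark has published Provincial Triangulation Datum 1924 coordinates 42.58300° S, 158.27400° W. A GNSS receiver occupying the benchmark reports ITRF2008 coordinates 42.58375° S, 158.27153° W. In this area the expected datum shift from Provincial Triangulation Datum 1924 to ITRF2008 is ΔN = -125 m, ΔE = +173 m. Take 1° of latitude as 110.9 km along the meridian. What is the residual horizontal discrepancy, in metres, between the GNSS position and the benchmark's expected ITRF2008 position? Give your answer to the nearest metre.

51 m

Observed coordinate differences: Δφ = -0.00075°, Δλ = +0.00247°.
Converting to metres (1° lat = 110900 m, cos φ = 0.736298): observed ΔN = -83.2 m, observed ΔE = 201.7 m.
Subtracting the expected shift leaves a residual of -83.2 − (-125) = 41.8 m north and 201.7 − (173) = 28.7 m east.
Residual distance = √(41.8² + 28.7²) = 50.7 m.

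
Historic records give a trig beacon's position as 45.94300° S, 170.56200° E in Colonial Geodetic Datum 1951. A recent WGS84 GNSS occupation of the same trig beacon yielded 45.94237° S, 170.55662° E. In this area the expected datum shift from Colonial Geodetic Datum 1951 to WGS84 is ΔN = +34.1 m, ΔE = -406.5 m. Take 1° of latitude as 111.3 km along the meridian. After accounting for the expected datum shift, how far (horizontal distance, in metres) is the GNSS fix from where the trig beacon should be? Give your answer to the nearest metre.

Observed coordinate differences: Δφ = +0.00063°, Δλ = -0.00538°.
Converting to metres (1° lat = 111300 m, cos φ = 0.695374): observed ΔN = 70.1 m, observed ΔE = -416.4 m.
Subtracting the expected shift leaves a residual of 70.1 − (34.1) = 36.0 m north and -416.4 − (-406.5) = -9.9 m east.
Residual distance = √(36.0² + (-9.9)²) = 37.4 m.

37 m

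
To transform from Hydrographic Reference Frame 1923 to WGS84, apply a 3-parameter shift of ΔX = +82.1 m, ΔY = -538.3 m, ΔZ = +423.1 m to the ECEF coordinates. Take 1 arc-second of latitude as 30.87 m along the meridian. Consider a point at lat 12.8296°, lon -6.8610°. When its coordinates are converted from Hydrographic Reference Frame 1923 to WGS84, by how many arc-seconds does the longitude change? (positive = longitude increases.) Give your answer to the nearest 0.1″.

Δλ = -17.4″

sin φ = 0.222052, cos φ = 0.975035, sin λ = -0.119461, cos λ = 0.992839.
East component: ΔE = −sin λ·ΔX + cos λ·ΔY = −(-0.119461)(82.1) + (0.992839)(-538.3) = -524.64 m.
1° of latitude spans 3600 × 30.87 = 111132 m; at latitude φ, 1° of longitude spans that × cos φ = 108357.6 m, so Δλ = -524.64 / 108357.6 × 3600 = -17.430″.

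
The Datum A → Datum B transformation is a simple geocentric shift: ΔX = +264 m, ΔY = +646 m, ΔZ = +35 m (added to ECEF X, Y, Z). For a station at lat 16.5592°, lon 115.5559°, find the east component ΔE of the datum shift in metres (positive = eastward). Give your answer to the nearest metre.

ΔE = -517 m

The local east axis at (φ, λ) is (−sin λ, cos λ, 0), so ΔE = −sin(115.5559°)·264 + cos(115.5559°)·646 = -516.85 m.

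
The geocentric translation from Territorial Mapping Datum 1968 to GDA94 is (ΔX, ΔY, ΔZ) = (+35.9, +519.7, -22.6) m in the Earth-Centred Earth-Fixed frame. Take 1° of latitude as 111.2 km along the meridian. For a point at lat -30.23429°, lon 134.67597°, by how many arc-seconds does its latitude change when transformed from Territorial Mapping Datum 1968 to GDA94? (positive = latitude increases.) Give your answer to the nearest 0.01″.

Δφ = 4.98″

sin φ = -0.503537, cos φ = 0.863974, sin λ = 0.711094, cos λ = -0.703097.
North component: ΔN = −sin φ cos λ·ΔX − sin φ sin λ·ΔY + cos φ·ΔZ = −(-0.503537)(-0.703097)(35.9) − (-0.503537)(0.711094)(519.7) + (0.863974)(-22.6) = 153.85 m.
1° of latitude spans 111200 m, so Δφ = 153.85 / 111200 × 3600 = 4.981″.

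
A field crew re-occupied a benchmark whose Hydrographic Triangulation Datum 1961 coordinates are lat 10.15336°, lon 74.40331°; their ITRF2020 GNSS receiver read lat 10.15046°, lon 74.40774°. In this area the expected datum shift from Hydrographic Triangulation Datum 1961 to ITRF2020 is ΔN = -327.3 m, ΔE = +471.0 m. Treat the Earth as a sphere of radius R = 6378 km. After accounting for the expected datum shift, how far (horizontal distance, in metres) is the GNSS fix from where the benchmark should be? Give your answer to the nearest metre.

Observed coordinate differences: Δφ = -0.00290°, Δλ = +0.00443°.
Converting to metres (1° lat = 111317 m, cos φ = 0.984339): observed ΔN = -322.8 m, observed ΔE = 485.4 m.
Subtracting the expected shift leaves a residual of -322.8 − (-327.3) = 4.5 m north and 485.4 − (471.0) = 14.4 m east.
Residual distance = √(4.5² + 14.4²) = 15.1 m.

15 m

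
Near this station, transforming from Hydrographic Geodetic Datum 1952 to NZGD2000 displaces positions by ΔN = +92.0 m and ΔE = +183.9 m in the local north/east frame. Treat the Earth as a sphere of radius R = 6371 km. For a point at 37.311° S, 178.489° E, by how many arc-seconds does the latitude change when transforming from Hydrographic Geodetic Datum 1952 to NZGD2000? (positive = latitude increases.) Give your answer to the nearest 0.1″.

On a sphere of radius R, 1 rad of latitude = R, so Δφ = ΔN / R = 92.0 / 6371000 = 1.4440e-05 rad = 2.979″.

Δφ = 3.0″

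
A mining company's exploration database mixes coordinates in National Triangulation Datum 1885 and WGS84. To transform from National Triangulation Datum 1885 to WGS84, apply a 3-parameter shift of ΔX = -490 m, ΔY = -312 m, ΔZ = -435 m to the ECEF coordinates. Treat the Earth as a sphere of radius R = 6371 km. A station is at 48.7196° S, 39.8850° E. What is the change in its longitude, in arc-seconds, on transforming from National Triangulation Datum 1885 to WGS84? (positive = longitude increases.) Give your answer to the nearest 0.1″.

Δλ = 3.7″

sin φ = -0.751490, cos φ = 0.659745, sin λ = 0.641249, cos λ = 0.767333.
East component: ΔE = −sin λ·ΔX + cos λ·ΔY = −(0.641249)(-490) + (0.767333)(-312) = 74.80 m.
1° of latitude spans πR/180 = 111195 m; at latitude φ, 1° of longitude spans that × cos φ = 73360.3 m, so Δλ = 74.80 / 73360.3 × 3600 = 3.671″.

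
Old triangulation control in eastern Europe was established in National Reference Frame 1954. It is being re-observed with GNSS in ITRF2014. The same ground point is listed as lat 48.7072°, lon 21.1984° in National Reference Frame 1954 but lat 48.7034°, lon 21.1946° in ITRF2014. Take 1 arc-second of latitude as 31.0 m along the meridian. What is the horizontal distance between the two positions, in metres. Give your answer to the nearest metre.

Δφ = 48.7034° − 48.7072° = -0.0038°; Δλ = 21.1946° − 21.1984° = -0.0038°.
1° of latitude = 3600 × 31.00 = 111600 m.
ΔN = Δφ × 111600 = -424.1 m; ΔE = Δλ × 111600 × cos(48.7072°) = -0.0038 × 111600 × 0.659907 = -279.9 m.
Distance = √(ΔE² + ΔN²) = √((-279.9)² + (-424.1)²) = 508.1 m.

508 m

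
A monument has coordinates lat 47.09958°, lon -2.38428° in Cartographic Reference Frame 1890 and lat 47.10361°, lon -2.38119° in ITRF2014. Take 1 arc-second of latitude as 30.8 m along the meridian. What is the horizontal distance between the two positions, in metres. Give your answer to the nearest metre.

504 m

Δφ = 47.10361° − 47.09958° = +0.00403°; Δλ = -2.38119° − -2.38428° = +0.00309°.
1° of latitude = 3600 × 30.80 = 110880 m.
ΔN = Δφ × 110880 = 446.8 m; ΔE = Δλ × 110880 × cos(47.09958°) = +0.00309 × 110880 × 0.680726 = 233.2 m.
Distance = √(ΔE² + ΔN²) = √(233.2² + 446.8²) = 504.1 m.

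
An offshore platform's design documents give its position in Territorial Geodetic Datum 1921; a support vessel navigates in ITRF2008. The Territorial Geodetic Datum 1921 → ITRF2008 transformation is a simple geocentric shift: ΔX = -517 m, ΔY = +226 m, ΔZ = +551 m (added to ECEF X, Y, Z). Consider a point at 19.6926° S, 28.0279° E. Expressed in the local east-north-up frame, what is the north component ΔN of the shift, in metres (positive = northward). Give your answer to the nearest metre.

The local north axis is (−sin φ cos λ, −sin φ sin λ, cos φ), giving ΔN = -153.783 + 35.786 + 518.774 = 400.78 m.

ΔN = 401 m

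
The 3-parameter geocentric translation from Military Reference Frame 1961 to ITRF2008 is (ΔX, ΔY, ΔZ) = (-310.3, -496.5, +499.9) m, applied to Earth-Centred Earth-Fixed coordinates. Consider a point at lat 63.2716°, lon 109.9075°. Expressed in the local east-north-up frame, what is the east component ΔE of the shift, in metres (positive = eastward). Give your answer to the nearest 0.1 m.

ΔE = 460.8 m

At φ = 63.2716°, λ = 109.9075°: sin φ = 0.893149, cos φ = 0.449762, sin λ = 0.940244, cos λ = -0.340503.
ΔE = −sin λ·ΔX + cos λ·ΔY = −(0.940244)·(-310.3) + (-0.340503)·(-496.5) = 460.82 m.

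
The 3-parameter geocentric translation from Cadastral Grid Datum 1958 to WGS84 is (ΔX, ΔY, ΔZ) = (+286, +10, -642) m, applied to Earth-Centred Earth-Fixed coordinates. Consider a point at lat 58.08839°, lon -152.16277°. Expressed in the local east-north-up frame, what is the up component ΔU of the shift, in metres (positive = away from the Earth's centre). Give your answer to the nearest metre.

At φ = 58.08839°, λ = -152.16277°: sin φ = 0.848865, cos φ = 0.528610, sin λ = -0.466961, cos λ = -0.884278.
ΔU = cos φ cos λ·ΔX + cos φ sin λ·ΔY + sin φ·ΔZ = (0.528610)(-0.884278)(286) + (0.528610)(-0.466961)(10) + (0.848865)(-642) = -681.13 m.

ΔU = -681 m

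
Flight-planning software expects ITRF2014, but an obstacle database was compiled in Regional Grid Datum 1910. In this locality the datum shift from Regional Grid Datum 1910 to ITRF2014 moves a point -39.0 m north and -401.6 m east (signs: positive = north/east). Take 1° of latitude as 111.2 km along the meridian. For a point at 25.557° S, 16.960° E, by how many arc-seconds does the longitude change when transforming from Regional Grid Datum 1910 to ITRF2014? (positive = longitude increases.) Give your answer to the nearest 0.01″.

Δλ = -14.41″

At latitude -25.557°, cos φ = 0.902157.
1° of longitude at this latitude = 111.2 × cos φ = 100.32 km, so Δλ = -401.6 / 100319.8 = -0.0040032° = -14.412″.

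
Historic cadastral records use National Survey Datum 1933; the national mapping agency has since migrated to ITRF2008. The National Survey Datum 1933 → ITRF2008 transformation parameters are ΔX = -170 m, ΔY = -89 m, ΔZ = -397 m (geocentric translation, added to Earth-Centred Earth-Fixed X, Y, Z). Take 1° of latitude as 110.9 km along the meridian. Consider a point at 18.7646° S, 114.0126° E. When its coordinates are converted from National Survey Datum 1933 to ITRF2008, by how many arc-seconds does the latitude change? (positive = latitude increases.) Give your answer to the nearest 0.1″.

sin φ = -0.321681, cos φ = 0.946848, sin λ = 0.913456, cos λ = -0.406938.
North component: ΔN = −sin φ cos λ·ΔX − sin φ sin λ·ΔY + cos φ·ΔZ = −(-0.321681)(-0.406938)(-170) − (-0.321681)(0.913456)(-89) + (0.946848)(-397) = -379.80 m.
1° of latitude spans 110900 m, so Δφ = -379.80 / 110900 × 3600 = -12.329″.

Δφ = -12.3″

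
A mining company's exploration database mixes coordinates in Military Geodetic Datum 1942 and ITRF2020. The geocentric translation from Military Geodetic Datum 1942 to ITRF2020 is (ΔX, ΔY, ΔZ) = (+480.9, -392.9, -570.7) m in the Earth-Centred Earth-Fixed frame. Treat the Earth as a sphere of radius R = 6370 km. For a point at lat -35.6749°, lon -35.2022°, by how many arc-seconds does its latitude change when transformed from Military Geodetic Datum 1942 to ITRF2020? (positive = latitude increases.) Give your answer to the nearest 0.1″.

sin φ = -0.583185, cos φ = 0.812339, sin λ = -0.576464, cos λ = 0.817123.
North component: ΔN = −sin φ cos λ·ΔX − sin φ sin λ·ΔY + cos φ·ΔZ = −(-0.583185)(0.817123)(480.9) − (-0.583185)(-0.576464)(-392.9) + (0.812339)(-570.7) = -102.35 m.
1° of latitude spans πR/180 = 111177 m, so Δφ = -102.35 / 111177 × 3600 = -3.314″.

Δφ = -3.3″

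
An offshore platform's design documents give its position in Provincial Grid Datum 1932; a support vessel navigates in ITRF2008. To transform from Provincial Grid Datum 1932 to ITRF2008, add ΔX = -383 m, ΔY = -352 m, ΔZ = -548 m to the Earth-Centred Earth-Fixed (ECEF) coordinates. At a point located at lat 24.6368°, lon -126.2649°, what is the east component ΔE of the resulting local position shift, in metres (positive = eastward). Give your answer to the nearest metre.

ΔE = -101 m

The local east axis at (φ, λ) is (−sin λ, cos λ, 0), so ΔE = −sin(-126.2649°)·(-383) + cos(-126.2649°)·(-352) = -100.59 m.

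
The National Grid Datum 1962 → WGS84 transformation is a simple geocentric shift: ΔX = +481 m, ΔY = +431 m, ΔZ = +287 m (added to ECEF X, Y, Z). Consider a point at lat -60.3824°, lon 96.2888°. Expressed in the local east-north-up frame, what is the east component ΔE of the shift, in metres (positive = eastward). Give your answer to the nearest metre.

ΔE = -525 m

The local east axis at (φ, λ) is (−sin λ, cos λ, 0), so ΔE = −sin(96.2888°)·481 + cos(96.2888°)·431 = -525.32 m.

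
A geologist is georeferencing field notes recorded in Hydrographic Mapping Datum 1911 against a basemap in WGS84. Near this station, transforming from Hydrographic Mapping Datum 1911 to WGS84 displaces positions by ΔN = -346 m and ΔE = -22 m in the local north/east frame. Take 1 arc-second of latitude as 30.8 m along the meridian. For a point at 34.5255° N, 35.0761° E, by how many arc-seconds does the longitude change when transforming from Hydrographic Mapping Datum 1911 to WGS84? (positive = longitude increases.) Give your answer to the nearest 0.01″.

Δλ = -0.87″

At latitude 34.5255°, cos φ = 0.823874.
1″ of longitude at this latitude = 30.80 × cos φ = 25.3753 m, so Δλ = -22.0 / 25.3753 = -0.867″.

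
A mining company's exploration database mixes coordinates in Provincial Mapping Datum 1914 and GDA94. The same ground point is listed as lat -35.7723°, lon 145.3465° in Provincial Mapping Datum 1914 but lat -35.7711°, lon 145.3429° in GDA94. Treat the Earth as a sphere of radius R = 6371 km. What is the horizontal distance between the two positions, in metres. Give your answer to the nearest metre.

Δφ = -35.7711° − -35.7723° = +0.0012°; Δλ = 145.3429° − 145.3465° = -0.0036°.
1° along a meridian = πR/180 = 111195 m.
ΔN = Δφ × 111195 = 133.4 m; ΔE = Δλ × 111195 × cos(-35.7723°) = -0.0036 × 111195 × 0.811347 = -324.8 m.
Distance = √(ΔE² + ΔN²) = √((-324.8)² + 133.4²) = 351.1 m.

351 m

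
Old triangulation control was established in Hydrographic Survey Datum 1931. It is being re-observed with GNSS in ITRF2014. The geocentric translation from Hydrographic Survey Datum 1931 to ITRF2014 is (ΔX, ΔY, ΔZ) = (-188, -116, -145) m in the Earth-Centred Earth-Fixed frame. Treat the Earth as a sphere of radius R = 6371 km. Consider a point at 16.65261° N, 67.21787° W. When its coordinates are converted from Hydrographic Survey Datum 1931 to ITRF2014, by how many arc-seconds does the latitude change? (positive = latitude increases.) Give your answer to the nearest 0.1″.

Δφ = -4.8″

sin φ = 0.286568, cos φ = 0.958060, sin λ = -0.921984, cos λ = 0.387228.
North component: ΔN = −sin φ cos λ·ΔX − sin φ sin λ·ΔY + cos φ·ΔZ = −(0.286568)(0.387228)(-188) − (0.286568)(-0.921984)(-116) + (0.958060)(-145) = -148.71 m.
1° of latitude spans πR/180 = 111195 m, so Δφ = -148.71 / 111195 × 3600 = -4.814″.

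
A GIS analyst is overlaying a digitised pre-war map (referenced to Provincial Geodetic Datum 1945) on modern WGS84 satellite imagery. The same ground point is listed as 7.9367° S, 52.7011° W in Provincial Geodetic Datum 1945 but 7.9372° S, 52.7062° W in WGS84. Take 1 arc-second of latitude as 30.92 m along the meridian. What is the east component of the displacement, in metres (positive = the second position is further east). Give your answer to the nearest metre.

ΔE = -562 m

Δφ = -7.9372° − -7.9367° = -0.0005°; Δλ = -52.7062° − -52.7011° = -0.0051°.
1° of latitude = 3600 × 30.92 = 111312 m.
ΔN = Δφ × 111312 = -55.7 m; ΔE = Δλ × 111312 × cos(-7.9367°) = -0.0051 × 111312 × 0.990421 = -562.3 m.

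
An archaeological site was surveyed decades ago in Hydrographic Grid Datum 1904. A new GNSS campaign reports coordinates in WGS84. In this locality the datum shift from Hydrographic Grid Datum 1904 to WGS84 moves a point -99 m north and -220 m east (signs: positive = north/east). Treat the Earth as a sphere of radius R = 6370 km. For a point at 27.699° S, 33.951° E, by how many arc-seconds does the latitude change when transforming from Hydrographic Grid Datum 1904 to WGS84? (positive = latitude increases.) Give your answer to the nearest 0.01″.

On a sphere of radius R, 1 rad of latitude = R, so Δφ = ΔN / R = -99.0 / 6370000 = -1.5542e-05 rad = -3.206″.

Δφ = -3.21″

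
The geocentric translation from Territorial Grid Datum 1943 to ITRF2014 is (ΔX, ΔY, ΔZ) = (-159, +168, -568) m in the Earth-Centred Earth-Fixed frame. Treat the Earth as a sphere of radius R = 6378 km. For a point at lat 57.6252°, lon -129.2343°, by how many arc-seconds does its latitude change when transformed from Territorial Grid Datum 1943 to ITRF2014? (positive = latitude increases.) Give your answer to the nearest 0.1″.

Δφ = -9.0″

sin φ = 0.844564, cos φ = 0.535455, sin λ = -0.774566, cos λ = -0.632493.
North component: ΔN = −sin φ cos λ·ΔX − sin φ sin λ·ΔY + cos φ·ΔZ = −(0.844564)(-0.632493)(-159) − (0.844564)(-0.774566)(168) + (0.535455)(-568) = -279.17 m.
1° of latitude spans πR/180 = 111317 m, so Δφ = -279.17 / 111317 × 3600 = -9.028″.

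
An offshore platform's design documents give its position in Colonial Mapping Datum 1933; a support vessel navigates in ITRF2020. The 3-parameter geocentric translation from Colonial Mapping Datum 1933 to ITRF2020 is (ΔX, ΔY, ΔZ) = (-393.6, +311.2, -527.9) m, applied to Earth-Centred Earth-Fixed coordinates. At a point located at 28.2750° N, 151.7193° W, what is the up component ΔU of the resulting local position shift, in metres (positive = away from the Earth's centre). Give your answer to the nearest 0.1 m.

At φ = 28.2750°, λ = -151.7193°: sin φ = 0.473704, cos φ = 0.880684, sin λ = -0.473792, cos λ = -0.880637.
ΔU = cos φ cos λ·ΔX + cos φ sin λ·ΔY + sin φ·ΔZ = (0.880684)(-0.880637)(-393.6) + (0.880684)(-0.473792)(311.2) + (0.473704)(-527.9) = -74.66 m.

ΔU = -74.7 m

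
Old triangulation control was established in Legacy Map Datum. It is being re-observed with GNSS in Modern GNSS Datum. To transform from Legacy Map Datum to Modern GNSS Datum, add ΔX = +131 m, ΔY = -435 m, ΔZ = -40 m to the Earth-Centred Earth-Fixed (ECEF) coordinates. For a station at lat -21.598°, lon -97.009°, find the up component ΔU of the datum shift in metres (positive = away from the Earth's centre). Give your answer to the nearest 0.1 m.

ΔU = 401.3 m

The local up (radial) axis is (cos φ cos λ, cos φ sin λ, sin φ), giving ΔU = -14.863 + 401.436 + 14.724 = 401.30 m.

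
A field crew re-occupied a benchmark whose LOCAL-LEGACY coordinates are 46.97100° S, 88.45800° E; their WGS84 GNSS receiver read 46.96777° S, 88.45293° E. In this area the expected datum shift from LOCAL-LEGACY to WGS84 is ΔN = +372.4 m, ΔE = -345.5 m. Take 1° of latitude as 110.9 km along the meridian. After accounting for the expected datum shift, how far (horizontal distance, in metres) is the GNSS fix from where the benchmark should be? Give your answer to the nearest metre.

41 m

Observed coordinate differences: Δφ = +0.00323°, Δλ = -0.00507°.
Converting to metres (1° lat = 110900 m, cos φ = 0.682368): observed ΔN = 358.2 m, observed ΔE = -383.7 m.
Subtracting the expected shift leaves a residual of 358.2 − (372.4) = -14.2 m north and -383.7 − (-345.5) = -38.2 m east.
Residual distance = √((-14.2)² + (-38.2)²) = 40.7 m.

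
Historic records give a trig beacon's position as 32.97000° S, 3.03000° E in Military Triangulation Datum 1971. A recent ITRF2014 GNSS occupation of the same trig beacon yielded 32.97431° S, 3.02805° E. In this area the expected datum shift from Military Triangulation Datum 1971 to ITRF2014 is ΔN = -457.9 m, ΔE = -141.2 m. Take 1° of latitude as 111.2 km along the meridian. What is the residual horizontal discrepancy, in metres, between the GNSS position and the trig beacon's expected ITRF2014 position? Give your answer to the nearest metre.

46 m

Observed coordinate differences: Δφ = -0.00431°, Δλ = -0.00195°.
Converting to metres (1° lat = 111200 m, cos φ = 0.838956): observed ΔN = -479.3 m, observed ΔE = -181.9 m.
Subtracting the expected shift leaves a residual of -479.3 − (-457.9) = -21.4 m north and -181.9 − (-141.2) = -40.7 m east.
Residual distance = √((-21.4)² + (-40.7)²) = 46.0 m.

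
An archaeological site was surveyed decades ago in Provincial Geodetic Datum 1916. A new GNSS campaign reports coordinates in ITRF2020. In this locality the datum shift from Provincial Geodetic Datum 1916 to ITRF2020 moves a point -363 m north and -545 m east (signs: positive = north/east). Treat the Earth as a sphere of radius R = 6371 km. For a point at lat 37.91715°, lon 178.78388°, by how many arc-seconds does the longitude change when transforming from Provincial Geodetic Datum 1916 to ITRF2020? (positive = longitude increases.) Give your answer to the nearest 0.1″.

At latitude 37.91715°, cos φ = 0.788900.
One radian of longitude at latitude φ spans R cos φ, so Δλ = ΔE / (R cos φ) = -545.0 / (6371000 × 0.788900) = -1.0843e-04 rad = -22.366″.

Δλ = -22.4″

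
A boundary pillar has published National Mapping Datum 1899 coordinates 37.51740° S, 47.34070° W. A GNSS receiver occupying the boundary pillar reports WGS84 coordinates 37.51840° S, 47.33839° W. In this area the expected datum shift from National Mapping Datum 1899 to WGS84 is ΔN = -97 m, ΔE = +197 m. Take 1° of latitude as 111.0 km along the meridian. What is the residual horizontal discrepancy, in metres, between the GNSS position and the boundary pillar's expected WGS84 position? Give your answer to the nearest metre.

Observed coordinate differences: Δφ = -0.00100°, Δλ = +0.00231°.
Converting to metres (1° lat = 111000 m, cos φ = 0.793168): observed ΔN = -111.0 m, observed ΔE = 203.4 m.
Subtracting the expected shift leaves a residual of -111.0 − (-97) = -14.0 m north and 203.4 − (197) = 6.4 m east.
Residual distance = √((-14.0)² + 6.4²) = 15.4 m.

15 m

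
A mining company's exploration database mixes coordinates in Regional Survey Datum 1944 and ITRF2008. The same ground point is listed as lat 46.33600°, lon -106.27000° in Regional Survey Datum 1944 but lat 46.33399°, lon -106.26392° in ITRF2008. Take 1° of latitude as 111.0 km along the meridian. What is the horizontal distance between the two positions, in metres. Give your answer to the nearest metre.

517 m

Δφ = 46.33399° − 46.33600° = -0.00201°; Δλ = -106.26392° − -106.27000° = +0.00608°.
ΔN = Δφ × 111000 = -223.1 m; ΔE = Δλ × 111000 × cos(46.33600°) = +0.00608 × 111000 × 0.690428 = 466.0 m.
Distance = √(ΔE² + ΔN²) = √(466.0² + (-223.1)²) = 516.6 m.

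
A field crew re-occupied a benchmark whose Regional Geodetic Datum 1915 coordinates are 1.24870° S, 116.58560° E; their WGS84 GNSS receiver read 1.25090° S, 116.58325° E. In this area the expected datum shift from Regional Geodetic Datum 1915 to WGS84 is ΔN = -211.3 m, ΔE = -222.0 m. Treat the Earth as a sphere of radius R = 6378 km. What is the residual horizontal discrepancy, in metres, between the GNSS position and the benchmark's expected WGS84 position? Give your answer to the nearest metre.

52 m

Observed coordinate differences: Δφ = -0.00220°, Δλ = -0.00235°.
Converting to metres (1° lat = 111317 m, cos φ = 0.999763): observed ΔN = -244.9 m, observed ΔE = -261.5 m.
Subtracting the expected shift leaves a residual of -244.9 − (-211.3) = -33.6 m north and -261.5 − (-222.0) = -39.5 m east.
Residual distance = √((-33.6)² + (-39.5)²) = 51.9 m.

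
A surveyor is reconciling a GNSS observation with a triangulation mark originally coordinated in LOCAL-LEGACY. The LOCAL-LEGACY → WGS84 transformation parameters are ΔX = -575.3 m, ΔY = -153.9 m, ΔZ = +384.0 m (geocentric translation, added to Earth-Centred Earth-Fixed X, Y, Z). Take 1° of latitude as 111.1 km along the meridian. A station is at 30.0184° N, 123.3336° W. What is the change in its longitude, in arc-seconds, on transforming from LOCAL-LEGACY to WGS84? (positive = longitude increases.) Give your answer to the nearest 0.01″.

Δλ = -14.82″

sin φ = 0.500278, cos φ = 0.865865, sin λ = -0.835485, cos λ = -0.549513.
East component: ΔE = −sin λ·ΔX + cos λ·ΔY = −(-0.835485)(-575.3) + (-0.549513)(-153.9) = -396.08 m.
1° of latitude spans 111100 m; at latitude φ, 1° of longitude spans that × cos φ = 96197.6 m, so Δλ = -396.08 / 96197.6 × 3600 = -14.823″.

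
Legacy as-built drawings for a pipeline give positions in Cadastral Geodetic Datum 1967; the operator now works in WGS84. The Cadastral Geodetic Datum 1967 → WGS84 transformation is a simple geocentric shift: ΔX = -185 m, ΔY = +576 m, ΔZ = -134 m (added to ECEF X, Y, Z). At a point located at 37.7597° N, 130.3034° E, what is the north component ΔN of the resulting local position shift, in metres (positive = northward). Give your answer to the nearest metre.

At φ = 37.7597°, λ = 130.3034°: sin φ = 0.612351, cos φ = 0.790586, sin λ = 0.762630, cos λ = -0.646835.
ΔN = −sin φ cos λ·ΔX − sin φ sin λ·ΔY + cos φ·ΔZ = −(0.612351)(-0.646835)(-185) − (0.612351)(0.762630)(576) + (0.790586)(-134) = -448.21 m.

ΔN = -448 m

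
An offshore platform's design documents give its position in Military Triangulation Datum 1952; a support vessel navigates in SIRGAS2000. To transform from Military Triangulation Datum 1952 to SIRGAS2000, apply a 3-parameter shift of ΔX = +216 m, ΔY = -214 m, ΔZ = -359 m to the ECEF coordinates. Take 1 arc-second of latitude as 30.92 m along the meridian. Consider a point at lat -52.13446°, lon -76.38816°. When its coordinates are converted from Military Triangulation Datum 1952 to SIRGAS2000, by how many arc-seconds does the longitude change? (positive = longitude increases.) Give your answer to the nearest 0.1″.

sin φ = -0.789453, cos φ = 0.613811, sin λ = -0.971912, cos λ = 0.235343.
East component: ΔE = −sin λ·ΔX + cos λ·ΔY = −(-0.971912)(216) + (0.235343)(-214) = 159.57 m.
1° of latitude spans 3600 × 30.92 = 111312 m; at latitude φ, 1° of longitude spans that × cos φ = 68324.5 m, so Δλ = 159.57 / 68324.5 × 3600 = 8.408″.

Δλ = 8.4″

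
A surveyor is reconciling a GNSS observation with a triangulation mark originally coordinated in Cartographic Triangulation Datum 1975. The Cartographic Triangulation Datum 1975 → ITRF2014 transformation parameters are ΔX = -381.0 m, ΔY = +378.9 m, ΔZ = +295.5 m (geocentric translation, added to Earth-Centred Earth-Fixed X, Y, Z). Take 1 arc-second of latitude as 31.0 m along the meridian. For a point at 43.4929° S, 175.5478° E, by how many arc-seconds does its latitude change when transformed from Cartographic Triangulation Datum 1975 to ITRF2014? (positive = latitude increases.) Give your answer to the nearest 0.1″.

Δφ = 16.0″

sin φ = -0.688265, cos φ = 0.725460, sin λ = 0.077627, cos λ = -0.996982.
North component: ΔN = −sin φ cos λ·ΔX − sin φ sin λ·ΔY + cos φ·ΔZ = −(-0.688265)(-0.996982)(-381.0) − (-0.688265)(0.077627)(378.9) + (0.725460)(295.5) = 496.05 m.
1° of latitude spans 3600 × 31.00 = 111600 m, so Δφ = 496.05 / 111600 × 3600 = 16.002″.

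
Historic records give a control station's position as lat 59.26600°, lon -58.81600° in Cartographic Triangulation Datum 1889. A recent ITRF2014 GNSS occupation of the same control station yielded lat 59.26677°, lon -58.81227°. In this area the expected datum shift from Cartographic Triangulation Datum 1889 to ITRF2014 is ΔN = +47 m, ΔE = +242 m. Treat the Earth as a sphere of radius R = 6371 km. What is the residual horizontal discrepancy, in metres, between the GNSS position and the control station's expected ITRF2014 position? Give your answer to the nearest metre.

Observed coordinate differences: Δφ = +0.00077°, Δλ = +0.00373°.
Converting to metres (1° lat = 111195 m, cos φ = 0.511053): observed ΔN = 85.6 m, observed ΔE = 212.0 m.
Subtracting the expected shift leaves a residual of 85.6 − (47) = 38.6 m north and 212.0 − (242) = -30.0 m east.
Residual distance = √(38.6² + (-30.0)²) = 48.9 m.

49 m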